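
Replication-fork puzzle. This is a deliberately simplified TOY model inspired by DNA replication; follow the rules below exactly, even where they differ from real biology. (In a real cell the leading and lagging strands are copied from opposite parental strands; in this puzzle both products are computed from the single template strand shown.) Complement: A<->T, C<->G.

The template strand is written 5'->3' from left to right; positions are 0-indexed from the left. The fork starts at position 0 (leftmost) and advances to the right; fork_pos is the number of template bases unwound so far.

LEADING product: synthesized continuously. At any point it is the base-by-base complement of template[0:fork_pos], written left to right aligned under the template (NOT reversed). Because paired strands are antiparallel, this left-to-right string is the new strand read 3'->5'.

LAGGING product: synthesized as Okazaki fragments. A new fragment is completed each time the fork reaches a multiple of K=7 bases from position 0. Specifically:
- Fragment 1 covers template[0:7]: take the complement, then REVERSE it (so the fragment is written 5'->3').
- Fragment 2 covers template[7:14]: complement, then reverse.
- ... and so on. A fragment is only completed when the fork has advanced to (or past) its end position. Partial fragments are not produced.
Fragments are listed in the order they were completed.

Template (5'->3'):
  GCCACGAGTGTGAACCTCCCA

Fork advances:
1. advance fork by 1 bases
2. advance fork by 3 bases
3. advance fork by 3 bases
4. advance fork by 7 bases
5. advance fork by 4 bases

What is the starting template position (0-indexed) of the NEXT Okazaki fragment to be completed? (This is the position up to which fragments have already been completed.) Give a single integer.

Answer: 14

Derivation:
Step 1: advance 1 -> fork_pos = 0 + 1 = 1. Next multiple of 7 is 7 (not reached); still 0 fragment(s).
Step 2: advance 3 -> fork_pos = 1 + 3 = 4. Next multiple of 7 is 7 (not reached); still 0 fragment(s).
Step 3: advance 3 -> fork_pos = 4 + 3 = 7. Reached multiple(s) of 7: 7 -> fragment 1 completed (1 total).
Step 4: advance 7 -> fork_pos = 7 + 7 = 14. Reached multiple(s) of 7: 14 -> fragment 2 completed (2 total).
Step 5: advance 4 -> fork_pos = 14 + 4 = 18. Next multiple of 7 is 21 (not reached); still 2 fragment(s).
2 fragment(s) completed, covering template[0:14] (2 x 7 = 14). The next fragment, fragment 3, covers template[14:21], so it starts at position 14.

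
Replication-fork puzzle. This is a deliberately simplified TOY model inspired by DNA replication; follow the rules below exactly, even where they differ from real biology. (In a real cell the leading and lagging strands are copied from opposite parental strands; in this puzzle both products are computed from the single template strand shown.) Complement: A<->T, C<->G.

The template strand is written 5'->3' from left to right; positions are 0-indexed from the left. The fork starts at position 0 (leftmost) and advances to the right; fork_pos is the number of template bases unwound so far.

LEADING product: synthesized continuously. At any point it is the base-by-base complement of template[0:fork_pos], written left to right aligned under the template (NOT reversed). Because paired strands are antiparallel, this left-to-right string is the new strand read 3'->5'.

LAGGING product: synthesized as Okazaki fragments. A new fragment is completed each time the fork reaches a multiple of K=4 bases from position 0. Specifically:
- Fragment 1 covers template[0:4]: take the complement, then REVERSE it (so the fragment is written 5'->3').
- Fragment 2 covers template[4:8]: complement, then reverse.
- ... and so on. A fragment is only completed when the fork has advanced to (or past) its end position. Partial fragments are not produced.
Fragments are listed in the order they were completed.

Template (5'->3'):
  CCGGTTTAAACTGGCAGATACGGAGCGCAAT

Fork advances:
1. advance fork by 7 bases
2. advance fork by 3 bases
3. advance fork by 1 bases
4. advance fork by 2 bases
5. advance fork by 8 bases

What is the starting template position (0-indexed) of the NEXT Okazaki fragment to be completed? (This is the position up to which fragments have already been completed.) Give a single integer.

Step 1: advance 7 -> fork_pos = 0 + 7 = 7. Reached multiple(s) of 4: 4 -> fragment 1 completed (1 total).
Step 2: advance 3 -> fork_pos = 7 + 3 = 10. Reached multiple(s) of 4: 8 -> fragment 2 completed (2 total).
Step 3: advance 1 -> fork_pos = 10 + 1 = 11. Next multiple of 4 is 12 (not reached); still 2 fragment(s).
Step 4: advance 2 -> fork_pos = 11 + 2 = 13. Reached multiple(s) of 4: 12 -> fragment 3 completed (3 total).
Step 5: advance 8 -> fork_pos = 13 + 8 = 21. Reached multiple(s) of 4: 16, 20 -> fragments 4-5 completed (5 total).
5 fragment(s) completed, covering template[0:20] (5 x 4 = 20). The next fragment, fragment 6, covers template[20:24], so it starts at position 20.

Answer: 20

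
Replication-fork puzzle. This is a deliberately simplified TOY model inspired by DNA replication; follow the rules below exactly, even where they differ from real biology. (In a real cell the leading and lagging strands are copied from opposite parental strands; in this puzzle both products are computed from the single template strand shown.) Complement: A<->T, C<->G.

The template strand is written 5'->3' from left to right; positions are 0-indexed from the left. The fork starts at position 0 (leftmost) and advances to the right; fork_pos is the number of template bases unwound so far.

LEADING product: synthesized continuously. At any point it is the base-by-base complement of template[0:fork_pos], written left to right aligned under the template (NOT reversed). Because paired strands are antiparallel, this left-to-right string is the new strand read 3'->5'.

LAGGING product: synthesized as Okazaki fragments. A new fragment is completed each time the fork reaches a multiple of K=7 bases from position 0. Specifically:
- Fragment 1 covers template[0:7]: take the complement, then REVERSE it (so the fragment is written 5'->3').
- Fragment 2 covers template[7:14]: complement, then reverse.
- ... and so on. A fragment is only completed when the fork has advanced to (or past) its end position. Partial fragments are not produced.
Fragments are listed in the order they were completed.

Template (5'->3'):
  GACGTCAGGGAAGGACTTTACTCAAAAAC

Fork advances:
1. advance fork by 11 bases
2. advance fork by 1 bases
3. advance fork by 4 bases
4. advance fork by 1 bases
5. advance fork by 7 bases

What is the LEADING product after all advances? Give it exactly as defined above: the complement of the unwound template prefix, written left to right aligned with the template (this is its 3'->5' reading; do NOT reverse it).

Answer: CTGCAGTCCCTTCCTGAAATGAGT

Derivation:
Step 1: advance 11 -> fork_pos = 0 + 11 = 11.
Step 2: advance 1 -> fork_pos = 11 + 1 = 12.
Step 3: advance 4 -> fork_pos = 12 + 4 = 16.
Step 4: advance 1 -> fork_pos = 16 + 1 = 17.
Step 5: advance 7 -> fork_pos = 17 + 7 = 24.
Unwound prefix: template[0:24] = GACGTCAGGGAAGGACTTTACTCA
Complement it base by base (A<->T, C<->G), keeping left-to-right order:
  [0:5] GACGT -> CTGCA
  [5:10] CAGGG -> GTCCC
  [10:15] AAGGA -> TTCCT
  [15:20] CTTTA -> GAAAT
  [20:24] CTCA -> GAGT
Concatenate: CTGCAGTCCCTTCCTGAAATGAGT (length 24; written aligned with the template, i.e. 3'->5').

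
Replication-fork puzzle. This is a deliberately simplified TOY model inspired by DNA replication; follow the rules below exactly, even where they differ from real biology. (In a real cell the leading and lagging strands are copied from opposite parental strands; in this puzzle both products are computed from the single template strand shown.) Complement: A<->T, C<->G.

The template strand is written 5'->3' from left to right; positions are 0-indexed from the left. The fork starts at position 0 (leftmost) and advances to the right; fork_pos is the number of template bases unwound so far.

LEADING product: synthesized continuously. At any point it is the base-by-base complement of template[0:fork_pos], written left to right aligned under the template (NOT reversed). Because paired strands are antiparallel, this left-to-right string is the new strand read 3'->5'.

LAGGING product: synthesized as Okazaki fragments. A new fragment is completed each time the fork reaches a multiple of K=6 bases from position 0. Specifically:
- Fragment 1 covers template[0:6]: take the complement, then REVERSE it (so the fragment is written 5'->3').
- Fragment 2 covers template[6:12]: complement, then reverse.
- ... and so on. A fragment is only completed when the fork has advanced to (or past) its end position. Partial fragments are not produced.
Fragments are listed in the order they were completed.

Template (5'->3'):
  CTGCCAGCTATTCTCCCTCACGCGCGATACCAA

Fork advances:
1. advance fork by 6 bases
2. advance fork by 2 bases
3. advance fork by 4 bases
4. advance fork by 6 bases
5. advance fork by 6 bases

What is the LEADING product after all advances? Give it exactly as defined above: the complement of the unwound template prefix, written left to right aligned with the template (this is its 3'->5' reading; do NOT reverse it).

Step 1: advance 6 -> fork_pos = 0 + 6 = 6.
Step 2: advance 2 -> fork_pos = 6 + 2 = 8.
Step 3: advance 4 -> fork_pos = 8 + 4 = 12.
Step 4: advance 6 -> fork_pos = 12 + 6 = 18.
Step 5: advance 6 -> fork_pos = 18 + 6 = 24.
Unwound prefix: template[0:24] = CTGCCAGCTATTCTCCCTCACGCG
Complement it base by base (A<->T, C<->G), keeping left-to-right order:
  [0:5] CTGCC -> GACGG
  [5:10] AGCTA -> TCGAT
  [10:15] TTCTC -> AAGAG
  [15:20] CCTCA -> GGAGT
  [20:24] CGCG -> GCGC
Concatenate: GACGGTCGATAAGAGGGAGTGCGC (length 24; written aligned with the template, i.e. 3'->5').

Answer: GACGGTCGATAAGAGGGAGTGCGC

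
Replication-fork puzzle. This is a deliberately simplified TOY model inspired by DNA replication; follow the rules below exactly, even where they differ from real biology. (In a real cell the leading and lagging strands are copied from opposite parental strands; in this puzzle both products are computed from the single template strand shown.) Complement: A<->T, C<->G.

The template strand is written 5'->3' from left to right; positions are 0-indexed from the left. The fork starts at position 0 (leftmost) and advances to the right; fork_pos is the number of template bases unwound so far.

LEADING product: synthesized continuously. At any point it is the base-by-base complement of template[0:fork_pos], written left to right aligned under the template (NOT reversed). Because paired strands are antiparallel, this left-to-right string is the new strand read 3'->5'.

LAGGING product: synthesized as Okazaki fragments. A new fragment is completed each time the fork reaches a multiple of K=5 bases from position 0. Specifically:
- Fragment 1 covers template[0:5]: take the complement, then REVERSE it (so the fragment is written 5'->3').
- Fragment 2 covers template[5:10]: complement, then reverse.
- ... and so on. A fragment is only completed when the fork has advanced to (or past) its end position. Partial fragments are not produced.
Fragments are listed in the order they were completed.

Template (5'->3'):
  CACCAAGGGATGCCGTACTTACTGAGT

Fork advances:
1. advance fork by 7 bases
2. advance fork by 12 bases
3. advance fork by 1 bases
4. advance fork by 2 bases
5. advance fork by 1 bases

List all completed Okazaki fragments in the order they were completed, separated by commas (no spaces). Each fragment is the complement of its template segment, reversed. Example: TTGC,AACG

Step 1: advance 7 -> fork_pos = 0 + 7 = 7. Reached multiple(s) of 5: 5 -> fragment 1 completed (1 total).
Step 2: advance 12 -> fork_pos = 7 + 12 = 19. Reached multiple(s) of 5: 10, 15 -> fragments 2-3 completed (3 total).
Step 3: advance 1 -> fork_pos = 19 + 1 = 20. Reached multiple(s) of 5: 20 -> fragment 4 completed (4 total).
Step 4: advance 2 -> fork_pos = 20 + 2 = 22. Next multiple of 5 is 25 (not reached); still 4 fragment(s).
Step 5: advance 1 -> fork_pos = 22 + 1 = 23. Next multiple of 5 is 25 (not reached); still 4 fragment(s).
Final fork_pos = 23, so 4 fragment(s) are complete. Build each: template segment -> complement -> reverse.
Fragment 1: template[0:5] = CACCA -> complement GTGGT -> reversed TGGTG
Fragment 2: template[5:10] = AGGGA -> complement TCCCT -> reversed TCCCT
Fragment 3: template[10:15] = TGCCG -> complement ACGGC -> reversed CGGCA
Fragment 4: template[15:20] = TACTT -> complement ATGAA -> reversed AAGTA

Answer: TGGTG,TCCCT,CGGCA,AAGTA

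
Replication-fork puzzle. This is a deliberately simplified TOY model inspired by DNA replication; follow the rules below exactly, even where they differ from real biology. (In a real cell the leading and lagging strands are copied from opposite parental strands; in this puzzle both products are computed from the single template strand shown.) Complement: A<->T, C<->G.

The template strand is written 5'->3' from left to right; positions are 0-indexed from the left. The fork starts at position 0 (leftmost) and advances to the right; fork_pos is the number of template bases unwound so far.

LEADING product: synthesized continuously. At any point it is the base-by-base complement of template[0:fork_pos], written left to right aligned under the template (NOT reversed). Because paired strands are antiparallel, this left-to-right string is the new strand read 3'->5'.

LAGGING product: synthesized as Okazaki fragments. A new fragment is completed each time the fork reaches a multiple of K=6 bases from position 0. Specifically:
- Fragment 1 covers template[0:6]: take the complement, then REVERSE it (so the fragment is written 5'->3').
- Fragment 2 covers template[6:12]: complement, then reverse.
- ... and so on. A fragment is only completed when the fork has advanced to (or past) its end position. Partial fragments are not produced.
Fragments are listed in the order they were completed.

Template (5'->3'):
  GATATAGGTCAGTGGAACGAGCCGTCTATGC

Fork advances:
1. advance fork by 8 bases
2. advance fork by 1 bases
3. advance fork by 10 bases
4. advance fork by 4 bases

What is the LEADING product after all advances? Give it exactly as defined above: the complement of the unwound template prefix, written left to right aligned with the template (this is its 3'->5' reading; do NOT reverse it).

Answer: CTATATCCAGTCACCTTGCTCGG

Derivation:
Step 1: advance 8 -> fork_pos = 0 + 8 = 8.
Step 2: advance 1 -> fork_pos = 8 + 1 = 9.
Step 3: advance 10 -> fork_pos = 9 + 10 = 19.
Step 4: advance 4 -> fork_pos = 19 + 4 = 23.
Unwound prefix: template[0:23] = GATATAGGTCAGTGGAACGAGCC
Complement it base by base (A<->T, C<->G), keeping left-to-right order:
  [0:5] GATAT -> CTATA
  [5:10] AGGTC -> TCCAG
  [10:15] AGTGG -> TCACC
  [15:20] AACGA -> TTGCT
  [20:23] GCC -> CGG
Concatenate: CTATATCCAGTCACCTTGCTCGG (length 23; written aligned with the template, i.e. 3'->5').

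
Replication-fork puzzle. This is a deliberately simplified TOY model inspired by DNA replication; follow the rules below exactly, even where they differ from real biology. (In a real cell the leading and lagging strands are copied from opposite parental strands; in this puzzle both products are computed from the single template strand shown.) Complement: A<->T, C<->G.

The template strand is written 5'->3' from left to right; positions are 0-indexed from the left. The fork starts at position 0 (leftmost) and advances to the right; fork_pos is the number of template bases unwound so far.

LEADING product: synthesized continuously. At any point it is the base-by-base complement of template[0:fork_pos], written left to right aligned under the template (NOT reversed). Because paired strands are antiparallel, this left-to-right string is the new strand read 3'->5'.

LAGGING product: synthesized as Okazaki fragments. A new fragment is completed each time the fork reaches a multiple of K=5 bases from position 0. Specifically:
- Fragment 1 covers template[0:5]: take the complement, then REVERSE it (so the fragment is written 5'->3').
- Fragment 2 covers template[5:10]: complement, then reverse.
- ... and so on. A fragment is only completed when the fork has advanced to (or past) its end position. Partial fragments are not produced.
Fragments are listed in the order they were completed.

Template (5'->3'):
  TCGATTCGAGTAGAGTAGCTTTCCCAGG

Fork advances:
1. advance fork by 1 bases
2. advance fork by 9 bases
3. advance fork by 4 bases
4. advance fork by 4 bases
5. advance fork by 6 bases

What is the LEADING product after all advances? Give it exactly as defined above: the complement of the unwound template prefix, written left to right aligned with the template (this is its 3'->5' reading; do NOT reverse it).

Step 1: advance 1 -> fork_pos = 0 + 1 = 1.
Step 2: advance 9 -> fork_pos = 1 + 9 = 10.
Step 3: advance 4 -> fork_pos = 10 + 4 = 14.
Step 4: advance 4 -> fork_pos = 14 + 4 = 18.
Step 5: advance 6 -> fork_pos = 18 + 6 = 24.
Unwound prefix: template[0:24] = TCGATTCGAGTAGAGTAGCTTTCC
Complement it base by base (A<->T, C<->G), keeping left-to-right order:
  [0:5] TCGAT -> AGCTA
  [5:10] TCGAG -> AGCTC
  [10:15] TAGAG -> ATCTC
  [15:20] TAGCT -> ATCGA
  [20:24] TTCC -> AAGG
Concatenate: AGCTAAGCTCATCTCATCGAAAGG (length 24; written aligned with the template, i.e. 3'->5').

Answer: AGCTAAGCTCATCTCATCGAAAGG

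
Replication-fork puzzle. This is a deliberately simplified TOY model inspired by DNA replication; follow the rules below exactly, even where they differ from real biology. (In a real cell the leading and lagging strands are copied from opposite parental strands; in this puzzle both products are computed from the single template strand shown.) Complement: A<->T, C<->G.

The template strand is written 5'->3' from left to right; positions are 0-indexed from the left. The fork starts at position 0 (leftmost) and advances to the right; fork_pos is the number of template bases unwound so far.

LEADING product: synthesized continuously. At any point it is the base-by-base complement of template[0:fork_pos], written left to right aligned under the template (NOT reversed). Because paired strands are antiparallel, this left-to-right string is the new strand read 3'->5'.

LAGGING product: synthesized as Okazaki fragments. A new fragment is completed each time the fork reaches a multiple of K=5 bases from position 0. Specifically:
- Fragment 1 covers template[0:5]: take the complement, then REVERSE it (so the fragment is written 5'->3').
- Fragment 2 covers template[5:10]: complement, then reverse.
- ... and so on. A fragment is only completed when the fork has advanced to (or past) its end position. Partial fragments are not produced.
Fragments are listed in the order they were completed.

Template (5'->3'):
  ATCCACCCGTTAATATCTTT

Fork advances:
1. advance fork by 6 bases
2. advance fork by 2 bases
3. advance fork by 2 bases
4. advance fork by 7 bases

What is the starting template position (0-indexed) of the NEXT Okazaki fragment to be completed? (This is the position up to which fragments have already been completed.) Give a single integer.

Step 1: advance 6 -> fork_pos = 0 + 6 = 6. Reached multiple(s) of 5: 5 -> fragment 1 completed (1 total).
Step 2: advance 2 -> fork_pos = 6 + 2 = 8. Next multiple of 5 is 10 (not reached); still 1 fragment(s).
Step 3: advance 2 -> fork_pos = 8 + 2 = 10. Reached multiple(s) of 5: 10 -> fragment 2 completed (2 total).
Step 4: advance 7 -> fork_pos = 10 + 7 = 17. Reached multiple(s) of 5: 15 -> fragment 3 completed (3 total).
3 fragment(s) completed, covering template[0:15] (3 x 5 = 15). The next fragment, fragment 4, covers template[15:20], so it starts at position 15.

Answer: 15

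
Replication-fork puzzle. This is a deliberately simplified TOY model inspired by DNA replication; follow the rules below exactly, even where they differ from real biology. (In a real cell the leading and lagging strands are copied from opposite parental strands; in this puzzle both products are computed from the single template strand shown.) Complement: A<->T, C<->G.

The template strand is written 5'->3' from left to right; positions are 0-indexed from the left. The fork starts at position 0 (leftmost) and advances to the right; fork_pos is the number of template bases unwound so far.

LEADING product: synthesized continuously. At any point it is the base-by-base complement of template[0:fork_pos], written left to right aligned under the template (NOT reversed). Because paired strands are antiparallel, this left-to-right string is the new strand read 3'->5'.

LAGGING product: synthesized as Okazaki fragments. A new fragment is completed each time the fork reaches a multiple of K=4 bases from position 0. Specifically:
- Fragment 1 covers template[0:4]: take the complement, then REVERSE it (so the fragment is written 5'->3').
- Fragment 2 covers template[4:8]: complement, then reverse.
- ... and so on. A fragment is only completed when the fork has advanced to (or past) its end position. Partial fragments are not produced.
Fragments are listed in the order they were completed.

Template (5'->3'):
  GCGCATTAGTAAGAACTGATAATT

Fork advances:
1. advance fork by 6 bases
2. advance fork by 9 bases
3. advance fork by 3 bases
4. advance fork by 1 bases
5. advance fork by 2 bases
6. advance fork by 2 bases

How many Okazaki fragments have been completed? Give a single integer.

Answer: 5

Derivation:
Step 1: advance 6 -> fork_pos = 0 + 6 = 6. Reached multiple(s) of 4: 4 -> fragment 1 completed (1 total).
Step 2: advance 9 -> fork_pos = 6 + 9 = 15. Reached multiple(s) of 4: 8, 12 -> fragments 2-3 completed (3 total).
Step 3: advance 3 -> fork_pos = 15 + 3 = 18. Reached multiple(s) of 4: 16 -> fragment 4 completed (4 total).
Step 4: advance 1 -> fork_pos = 18 + 1 = 19. Next multiple of 4 is 20 (not reached); still 4 fragment(s).
Step 5: advance 2 -> fork_pos = 19 + 2 = 21. Reached multiple(s) of 4: 20 -> fragment 5 completed (5 total).
Step 6: advance 2 -> fork_pos = 21 + 2 = 23. Next multiple of 4 is 24 (not reached); still 5 fragment(s).
Check: final fork_pos = 23; the multiples of 4 that are <= 23 are 4..20 -> 23 // 4 = 5 completed fragment(s).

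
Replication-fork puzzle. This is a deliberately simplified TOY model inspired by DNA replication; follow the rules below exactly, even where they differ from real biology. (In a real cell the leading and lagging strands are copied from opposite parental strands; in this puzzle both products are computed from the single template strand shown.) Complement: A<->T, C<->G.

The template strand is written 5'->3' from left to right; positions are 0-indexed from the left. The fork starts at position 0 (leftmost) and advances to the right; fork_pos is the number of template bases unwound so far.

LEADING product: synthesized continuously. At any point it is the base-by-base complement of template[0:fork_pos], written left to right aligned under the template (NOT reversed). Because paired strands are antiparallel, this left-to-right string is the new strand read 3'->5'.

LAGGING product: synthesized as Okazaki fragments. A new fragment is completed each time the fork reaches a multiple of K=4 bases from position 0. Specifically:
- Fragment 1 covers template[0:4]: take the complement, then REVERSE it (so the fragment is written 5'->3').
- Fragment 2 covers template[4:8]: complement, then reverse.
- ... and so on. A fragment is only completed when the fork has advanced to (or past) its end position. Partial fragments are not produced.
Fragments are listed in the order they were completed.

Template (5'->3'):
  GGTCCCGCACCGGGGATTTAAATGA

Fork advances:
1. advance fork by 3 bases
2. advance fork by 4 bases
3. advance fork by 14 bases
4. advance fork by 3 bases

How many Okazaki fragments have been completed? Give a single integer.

Step 1: advance 3 -> fork_pos = 0 + 3 = 3. Next multiple of 4 is 4 (not reached); still 0 fragment(s).
Step 2: advance 4 -> fork_pos = 3 + 4 = 7. Reached multiple(s) of 4: 4 -> fragment 1 completed (1 total).
Step 3: advance 14 -> fork_pos = 7 + 14 = 21. Reached multiple(s) of 4: 8, 12, 16, 20 -> fragments 2-5 completed (5 total).
Step 4: advance 3 -> fork_pos = 21 + 3 = 24. Reached multiple(s) of 4: 24 -> fragment 6 completed (6 total).
Check: final fork_pos = 24; the multiples of 4 that are <= 24 are 4..24 -> 24 // 4 = 6 completed fragment(s).

Answer: 6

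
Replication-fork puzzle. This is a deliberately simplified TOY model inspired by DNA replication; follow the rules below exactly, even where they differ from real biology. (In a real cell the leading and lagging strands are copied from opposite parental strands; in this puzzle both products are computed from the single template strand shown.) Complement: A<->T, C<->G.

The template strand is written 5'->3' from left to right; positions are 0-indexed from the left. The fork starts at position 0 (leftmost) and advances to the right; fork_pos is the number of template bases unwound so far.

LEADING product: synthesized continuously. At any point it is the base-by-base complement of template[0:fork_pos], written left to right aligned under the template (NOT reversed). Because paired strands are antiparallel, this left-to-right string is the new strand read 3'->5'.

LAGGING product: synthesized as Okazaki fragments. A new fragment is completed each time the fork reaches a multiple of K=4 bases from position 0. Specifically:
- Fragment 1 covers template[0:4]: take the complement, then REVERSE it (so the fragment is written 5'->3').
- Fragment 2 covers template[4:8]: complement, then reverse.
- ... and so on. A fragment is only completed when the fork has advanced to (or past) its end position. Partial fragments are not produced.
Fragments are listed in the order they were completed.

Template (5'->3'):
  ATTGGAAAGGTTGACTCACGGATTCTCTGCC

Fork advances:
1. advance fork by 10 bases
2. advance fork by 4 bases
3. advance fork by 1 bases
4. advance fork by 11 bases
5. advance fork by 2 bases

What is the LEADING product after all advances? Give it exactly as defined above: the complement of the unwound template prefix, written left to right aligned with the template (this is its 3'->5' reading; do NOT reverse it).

Answer: TAACCTTTCCAACTGAGTGCCTAAGAGA

Derivation:
Step 1: advance 10 -> fork_pos = 0 + 10 = 10.
Step 2: advance 4 -> fork_pos = 10 + 4 = 14.
Step 3: advance 1 -> fork_pos = 14 + 1 = 15.
Step 4: advance 11 -> fork_pos = 15 + 11 = 26.
Step 5: advance 2 -> fork_pos = 26 + 2 = 28.
Unwound prefix: template[0:28] = ATTGGAAAGGTTGACTCACGGATTCTCT
Complement it base by base (A<->T, C<->G), keeping left-to-right order:
  [0:5] ATTGG -> TAACC
  [5:10] AAAGG -> TTTCC
  [10:15] TTGAC -> AACTG
  [15:20] TCACG -> AGTGC
  [20:25] GATTC -> CTAAG
  [25:28] TCT -> AGA
Concatenate: TAACCTTTCCAACTGAGTGCCTAAGAGA (length 28; written aligned with the template, i.e. 3'->5').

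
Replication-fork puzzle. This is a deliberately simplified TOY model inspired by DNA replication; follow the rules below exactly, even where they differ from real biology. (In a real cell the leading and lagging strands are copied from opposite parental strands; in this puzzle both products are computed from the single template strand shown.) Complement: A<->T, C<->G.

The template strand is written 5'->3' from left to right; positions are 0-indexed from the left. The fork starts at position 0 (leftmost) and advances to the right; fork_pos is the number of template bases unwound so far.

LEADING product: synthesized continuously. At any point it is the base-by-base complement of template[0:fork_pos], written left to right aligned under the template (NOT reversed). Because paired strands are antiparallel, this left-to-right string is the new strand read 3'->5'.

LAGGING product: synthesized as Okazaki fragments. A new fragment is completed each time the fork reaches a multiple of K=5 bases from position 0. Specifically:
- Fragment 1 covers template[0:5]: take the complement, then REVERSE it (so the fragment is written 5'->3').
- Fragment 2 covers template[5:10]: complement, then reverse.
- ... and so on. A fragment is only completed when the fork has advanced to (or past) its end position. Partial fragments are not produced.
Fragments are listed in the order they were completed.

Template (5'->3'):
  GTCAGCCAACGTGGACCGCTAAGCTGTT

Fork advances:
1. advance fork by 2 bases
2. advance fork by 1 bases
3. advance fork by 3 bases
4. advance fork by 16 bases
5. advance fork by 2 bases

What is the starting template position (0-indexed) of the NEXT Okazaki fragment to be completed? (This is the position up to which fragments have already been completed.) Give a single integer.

Answer: 20

Derivation:
Step 1: advance 2 -> fork_pos = 0 + 2 = 2. Next multiple of 5 is 5 (not reached); still 0 fragment(s).
Step 2: advance 1 -> fork_pos = 2 + 1 = 3. Next multiple of 5 is 5 (not reached); still 0 fragment(s).
Step 3: advance 3 -> fork_pos = 3 + 3 = 6. Reached multiple(s) of 5: 5 -> fragment 1 completed (1 total).
Step 4: advance 16 -> fork_pos = 6 + 16 = 22. Reached multiple(s) of 5: 10, 15, 20 -> fragments 2-4 completed (4 total).
Step 5: advance 2 -> fork_pos = 22 + 2 = 24. Next multiple of 5 is 25 (not reached); still 4 fragment(s).
4 fragment(s) completed, covering template[0:20] (4 x 5 = 20). The next fragment, fragment 5, covers template[20:25], so it starts at position 20.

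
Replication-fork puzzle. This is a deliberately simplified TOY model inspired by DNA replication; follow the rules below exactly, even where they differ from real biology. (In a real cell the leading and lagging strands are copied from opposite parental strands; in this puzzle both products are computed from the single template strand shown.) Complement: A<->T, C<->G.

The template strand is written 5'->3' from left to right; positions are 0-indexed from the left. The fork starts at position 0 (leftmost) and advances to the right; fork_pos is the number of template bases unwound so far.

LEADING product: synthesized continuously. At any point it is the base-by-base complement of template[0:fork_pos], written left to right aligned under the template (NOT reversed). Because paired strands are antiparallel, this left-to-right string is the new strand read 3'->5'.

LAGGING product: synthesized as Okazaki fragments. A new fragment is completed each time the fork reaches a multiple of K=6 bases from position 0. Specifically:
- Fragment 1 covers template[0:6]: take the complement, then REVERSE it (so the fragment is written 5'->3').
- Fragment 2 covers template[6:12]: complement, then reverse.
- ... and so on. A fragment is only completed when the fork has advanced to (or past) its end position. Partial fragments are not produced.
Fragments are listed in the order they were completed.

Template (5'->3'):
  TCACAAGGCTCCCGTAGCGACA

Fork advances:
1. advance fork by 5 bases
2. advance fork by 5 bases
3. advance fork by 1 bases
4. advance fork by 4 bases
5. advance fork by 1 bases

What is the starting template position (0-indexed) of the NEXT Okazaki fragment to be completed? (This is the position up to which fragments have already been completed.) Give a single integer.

Step 1: advance 5 -> fork_pos = 0 + 5 = 5. Next multiple of 6 is 6 (not reached); still 0 fragment(s).
Step 2: advance 5 -> fork_pos = 5 + 5 = 10. Reached multiple(s) of 6: 6 -> fragment 1 completed (1 total).
Step 3: advance 1 -> fork_pos = 10 + 1 = 11. Next multiple of 6 is 12 (not reached); still 1 fragment(s).
Step 4: advance 4 -> fork_pos = 11 + 4 = 15. Reached multiple(s) of 6: 12 -> fragment 2 completed (2 total).
Step 5: advance 1 -> fork_pos = 15 + 1 = 16. Next multiple of 6 is 18 (not reached); still 2 fragment(s).
2 fragment(s) completed, covering template[0:12] (2 x 6 = 12). The next fragment, fragment 3, covers template[12:18], so it starts at position 12.

Answer: 12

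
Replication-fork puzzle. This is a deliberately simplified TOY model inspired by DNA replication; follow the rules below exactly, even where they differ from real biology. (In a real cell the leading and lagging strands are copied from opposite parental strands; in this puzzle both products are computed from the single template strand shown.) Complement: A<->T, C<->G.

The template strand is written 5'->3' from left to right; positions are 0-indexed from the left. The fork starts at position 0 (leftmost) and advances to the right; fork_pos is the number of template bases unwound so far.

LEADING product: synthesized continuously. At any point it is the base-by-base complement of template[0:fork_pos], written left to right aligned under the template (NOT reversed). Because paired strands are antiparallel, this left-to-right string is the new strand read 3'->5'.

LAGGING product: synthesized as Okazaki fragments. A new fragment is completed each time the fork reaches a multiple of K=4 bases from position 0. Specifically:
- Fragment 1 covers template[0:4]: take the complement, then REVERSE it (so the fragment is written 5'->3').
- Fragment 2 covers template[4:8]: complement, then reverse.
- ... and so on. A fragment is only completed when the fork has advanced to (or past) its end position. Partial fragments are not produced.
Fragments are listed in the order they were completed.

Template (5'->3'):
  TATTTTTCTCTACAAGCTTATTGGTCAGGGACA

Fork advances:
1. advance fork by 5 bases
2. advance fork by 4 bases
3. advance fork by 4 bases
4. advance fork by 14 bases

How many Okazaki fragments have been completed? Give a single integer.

Step 1: advance 5 -> fork_pos = 0 + 5 = 5. Reached multiple(s) of 4: 4 -> fragment 1 completed (1 total).
Step 2: advance 4 -> fork_pos = 5 + 4 = 9. Reached multiple(s) of 4: 8 -> fragment 2 completed (2 total).
Step 3: advance 4 -> fork_pos = 9 + 4 = 13. Reached multiple(s) of 4: 12 -> fragment 3 completed (3 total).
Step 4: advance 14 -> fork_pos = 13 + 14 = 27. Reached multiple(s) of 4: 16, 20, 24 -> fragments 4-6 completed (6 total).
Check: final fork_pos = 27; the multiples of 4 that are <= 27 are 4..24 -> 27 // 4 = 6 completed fragment(s).

Answer: 6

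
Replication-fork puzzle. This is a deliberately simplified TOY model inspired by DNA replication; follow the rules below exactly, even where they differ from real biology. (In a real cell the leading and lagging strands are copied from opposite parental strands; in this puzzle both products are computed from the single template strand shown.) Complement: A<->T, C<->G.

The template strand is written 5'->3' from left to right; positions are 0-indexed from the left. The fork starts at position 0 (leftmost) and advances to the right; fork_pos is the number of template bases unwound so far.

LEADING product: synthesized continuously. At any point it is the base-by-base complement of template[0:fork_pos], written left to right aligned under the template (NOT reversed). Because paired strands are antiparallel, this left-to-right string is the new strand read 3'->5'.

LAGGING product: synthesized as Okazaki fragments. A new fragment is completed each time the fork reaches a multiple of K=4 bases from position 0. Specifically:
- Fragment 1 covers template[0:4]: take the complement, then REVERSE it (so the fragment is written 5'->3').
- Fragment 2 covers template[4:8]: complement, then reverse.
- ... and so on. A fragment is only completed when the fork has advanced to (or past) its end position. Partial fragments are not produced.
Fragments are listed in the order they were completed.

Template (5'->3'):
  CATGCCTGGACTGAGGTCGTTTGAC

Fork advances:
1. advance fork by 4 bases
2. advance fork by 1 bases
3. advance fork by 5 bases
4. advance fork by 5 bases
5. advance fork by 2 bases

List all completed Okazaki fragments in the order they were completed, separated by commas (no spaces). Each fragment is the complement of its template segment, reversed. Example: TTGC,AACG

Step 1: advance 4 -> fork_pos = 0 + 4 = 4. Reached multiple(s) of 4: 4 -> fragment 1 completed (1 total).
Step 2: advance 1 -> fork_pos = 4 + 1 = 5. Next multiple of 4 is 8 (not reached); still 1 fragment(s).
Step 3: advance 5 -> fork_pos = 5 + 5 = 10. Reached multiple(s) of 4: 8 -> fragment 2 completed (2 total).
Step 4: advance 5 -> fork_pos = 10 + 5 = 15. Reached multiple(s) of 4: 12 -> fragment 3 completed (3 total).
Step 5: advance 2 -> fork_pos = 15 + 2 = 17. Reached multiple(s) of 4: 16 -> fragment 4 completed (4 total).
Final fork_pos = 17, so 4 fragment(s) are complete. Build each: template segment -> complement -> reverse.
Fragment 1: template[0:4] = CATG -> complement GTAC -> reversed CATG
Fragment 2: template[4:8] = CCTG -> complement GGAC -> reversed CAGG
Fragment 3: template[8:12] = GACT -> complement CTGA -> reversed AGTC
Fragment 4: template[12:16] = GAGG -> complement CTCC -> reversed CCTC

Answer: CATG,CAGG,AGTC,CCTC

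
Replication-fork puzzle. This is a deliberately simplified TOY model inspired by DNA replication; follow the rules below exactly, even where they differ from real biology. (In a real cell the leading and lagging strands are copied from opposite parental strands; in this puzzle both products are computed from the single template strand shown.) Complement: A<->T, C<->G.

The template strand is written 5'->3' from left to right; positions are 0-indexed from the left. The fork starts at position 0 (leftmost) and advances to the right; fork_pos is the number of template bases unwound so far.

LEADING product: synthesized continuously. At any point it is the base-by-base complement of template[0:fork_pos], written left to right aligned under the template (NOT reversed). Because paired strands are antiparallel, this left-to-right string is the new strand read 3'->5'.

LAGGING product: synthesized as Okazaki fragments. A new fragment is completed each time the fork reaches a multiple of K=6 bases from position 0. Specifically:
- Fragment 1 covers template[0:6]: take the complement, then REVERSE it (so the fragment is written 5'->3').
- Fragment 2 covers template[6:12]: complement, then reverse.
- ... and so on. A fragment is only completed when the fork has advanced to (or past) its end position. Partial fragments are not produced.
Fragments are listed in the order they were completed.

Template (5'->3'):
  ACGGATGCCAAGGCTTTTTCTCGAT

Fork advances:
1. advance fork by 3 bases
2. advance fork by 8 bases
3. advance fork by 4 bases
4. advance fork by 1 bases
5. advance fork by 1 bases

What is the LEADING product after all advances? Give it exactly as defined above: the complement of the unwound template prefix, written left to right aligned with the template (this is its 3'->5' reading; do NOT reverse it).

Step 1: advance 3 -> fork_pos = 0 + 3 = 3.
Step 2: advance 8 -> fork_pos = 3 + 8 = 11.
Step 3: advance 4 -> fork_pos = 11 + 4 = 15.
Step 4: advance 1 -> fork_pos = 15 + 1 = 16.
Step 5: advance 1 -> fork_pos = 16 + 1 = 17.
Unwound prefix: template[0:17] = ACGGATGCCAAGGCTTT
Complement it base by base (A<->T, C<->G), keeping left-to-right order:
  [0:5] ACGGA -> TGCCT
  [5:10] TGCCA -> ACGGT
  [10:15] AGGCT -> TCCGA
  [15:17] TT -> AA
Concatenate: TGCCTACGGTTCCGAAA (length 17; written aligned with the template, i.e. 3'->5').

Answer: TGCCTACGGTTCCGAAA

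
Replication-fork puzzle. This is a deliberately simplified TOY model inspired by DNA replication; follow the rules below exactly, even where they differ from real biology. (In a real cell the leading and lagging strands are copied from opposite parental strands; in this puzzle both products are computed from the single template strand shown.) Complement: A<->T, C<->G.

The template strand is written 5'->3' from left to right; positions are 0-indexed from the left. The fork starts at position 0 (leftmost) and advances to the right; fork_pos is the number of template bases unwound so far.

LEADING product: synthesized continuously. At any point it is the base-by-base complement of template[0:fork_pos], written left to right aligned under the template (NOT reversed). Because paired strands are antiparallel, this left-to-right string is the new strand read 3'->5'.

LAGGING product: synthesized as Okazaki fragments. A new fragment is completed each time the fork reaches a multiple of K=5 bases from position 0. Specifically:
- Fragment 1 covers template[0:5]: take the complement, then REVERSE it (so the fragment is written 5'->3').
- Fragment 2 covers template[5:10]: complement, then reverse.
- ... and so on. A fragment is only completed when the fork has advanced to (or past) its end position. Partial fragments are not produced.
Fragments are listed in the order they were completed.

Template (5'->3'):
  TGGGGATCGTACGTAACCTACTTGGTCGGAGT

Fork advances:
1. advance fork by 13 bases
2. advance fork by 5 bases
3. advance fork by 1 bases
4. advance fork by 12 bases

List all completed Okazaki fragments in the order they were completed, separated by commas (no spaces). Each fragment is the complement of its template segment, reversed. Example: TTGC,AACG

Answer: CCCCA,ACGAT,TACGT,TAGGT,CCAAG,TCCGA

Derivation:
Step 1: advance 13 -> fork_pos = 0 + 13 = 13. Reached multiple(s) of 5: 5, 10 -> fragments 1-2 completed (2 total).
Step 2: advance 5 -> fork_pos = 13 + 5 = 18. Reached multiple(s) of 5: 15 -> fragment 3 completed (3 total).
Step 3: advance 1 -> fork_pos = 18 + 1 = 19. Next multiple of 5 is 20 (not reached); still 3 fragment(s).
Step 4: advance 12 -> fork_pos = 19 + 12 = 31. Reached multiple(s) of 5: 20, 25, 30 -> fragments 4-6 completed (6 total).
Final fork_pos = 31, so 6 fragment(s) are complete. Build each: template segment -> complement -> reverse.
Fragment 1: template[0:5] = TGGGG -> complement ACCCC -> reversed CCCCA
Fragment 2: template[5:10] = ATCGT -> complement TAGCA -> reversed ACGAT
Fragment 3: template[10:15] = ACGTA -> complement TGCAT -> reversed TACGT
Fragment 4: template[15:20] = ACCTA -> complement TGGAT -> reversed TAGGT
Fragment 5: template[20:25] = CTTGG -> complement GAACC -> reversed CCAAG
Fragment 6: template[25:30] = TCGGA -> complement AGCCT -> reversed TCCGA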